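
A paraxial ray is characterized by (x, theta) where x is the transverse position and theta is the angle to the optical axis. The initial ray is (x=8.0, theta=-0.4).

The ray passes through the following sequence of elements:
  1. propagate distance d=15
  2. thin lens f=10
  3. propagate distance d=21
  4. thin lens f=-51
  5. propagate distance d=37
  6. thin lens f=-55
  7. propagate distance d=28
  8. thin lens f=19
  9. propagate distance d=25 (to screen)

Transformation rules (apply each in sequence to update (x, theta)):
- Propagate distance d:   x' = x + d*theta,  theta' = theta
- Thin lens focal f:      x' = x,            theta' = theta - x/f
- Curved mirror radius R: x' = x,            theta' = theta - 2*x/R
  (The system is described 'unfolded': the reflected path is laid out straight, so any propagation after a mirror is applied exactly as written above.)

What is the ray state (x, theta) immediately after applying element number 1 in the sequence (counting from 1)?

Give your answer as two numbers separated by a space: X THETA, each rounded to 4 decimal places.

Initial: x=8.0000 theta=-0.4000
After 1 (propagate distance d=15): x=2.0000 theta=-0.4000
Rounded to 4 decimal places: x = 2.0000, theta = -0.4000

Answer: 2.0000 -0.4000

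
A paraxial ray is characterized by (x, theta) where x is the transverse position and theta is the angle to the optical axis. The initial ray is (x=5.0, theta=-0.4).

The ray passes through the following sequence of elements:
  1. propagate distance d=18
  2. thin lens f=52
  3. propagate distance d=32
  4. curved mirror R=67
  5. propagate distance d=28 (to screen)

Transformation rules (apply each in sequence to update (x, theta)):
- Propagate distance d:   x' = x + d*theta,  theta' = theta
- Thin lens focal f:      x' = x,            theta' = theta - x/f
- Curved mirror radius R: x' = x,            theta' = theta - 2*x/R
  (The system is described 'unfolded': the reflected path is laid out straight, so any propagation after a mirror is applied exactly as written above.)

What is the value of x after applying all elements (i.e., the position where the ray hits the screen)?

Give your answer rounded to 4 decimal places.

Initial: x=5.0000 theta=-0.4000
After 1 (propagate distance d=18): x=-2.2000 theta=-0.4000
After 2 (thin lens f=52): x=-2.2000 theta=-93/260 (≈-0.3577)
After 3 (propagate distance d=32): x=-887/65 (≈-13.6462) theta=-93/260 (≈-0.3577)
After 4 (curved mirror R=67): x=-887/65 (≈-13.6462) theta=173/3484 (≈0.0497)
After 5 (propagate distance d=28 (to screen)): x=-53374/4355 (≈-12.2558) theta=173/3484 (≈0.0497)
Rounded to 4 decimal places: x = -12.2558

Answer: -12.2558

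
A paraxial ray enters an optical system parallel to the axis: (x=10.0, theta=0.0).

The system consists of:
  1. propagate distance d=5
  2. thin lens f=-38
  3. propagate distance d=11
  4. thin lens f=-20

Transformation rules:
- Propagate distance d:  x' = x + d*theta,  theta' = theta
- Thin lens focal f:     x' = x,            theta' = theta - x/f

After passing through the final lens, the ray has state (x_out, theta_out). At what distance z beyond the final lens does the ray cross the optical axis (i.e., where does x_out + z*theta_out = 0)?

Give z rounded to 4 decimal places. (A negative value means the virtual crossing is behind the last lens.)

Initial: x=10.0000 theta=0.0000
After 1 (propagate distance d=5): x=10.0000 theta=0.0000
After 2 (thin lens f=-38): x=10.0000 theta=5/19 (≈0.2632)
After 3 (propagate distance d=11): x=245/19 (≈12.8947) theta=5/19 (≈0.2632)
After 4 (thin lens f=-20): x=245/19 (≈12.8947) theta=69/76 (≈0.9079)
z_focus = -x_out/theta_out = -(245/19)/(69/76) = -980/69 ≈ -14.2029
Rounded to 4 decimal places: z = -14.2029

Answer: -14.2029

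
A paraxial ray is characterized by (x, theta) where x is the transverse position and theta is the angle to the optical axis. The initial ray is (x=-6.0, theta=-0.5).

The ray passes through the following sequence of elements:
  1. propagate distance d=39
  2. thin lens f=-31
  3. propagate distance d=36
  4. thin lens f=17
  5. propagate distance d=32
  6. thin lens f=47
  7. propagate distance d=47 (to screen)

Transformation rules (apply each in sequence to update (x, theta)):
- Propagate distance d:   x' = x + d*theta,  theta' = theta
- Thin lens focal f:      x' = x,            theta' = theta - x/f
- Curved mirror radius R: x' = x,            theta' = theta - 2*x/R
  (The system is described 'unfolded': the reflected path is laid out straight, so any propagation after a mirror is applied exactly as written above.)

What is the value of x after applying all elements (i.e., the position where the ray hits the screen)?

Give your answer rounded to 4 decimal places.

Initial: x=-6.0000 theta=-0.5000
After 1 (propagate distance d=39): x=-25.5000 theta=-0.5000
After 2 (thin lens f=-31): x=-25.5000 theta=-41/31 (≈-1.3226)
After 3 (propagate distance d=36): x=-4533/62 (≈-73.1129) theta=-41/31 (≈-1.3226)
After 4 (thin lens f=17): x=-4533/62 (≈-73.1129) theta=3139/1054 (≈2.9782)
After 5 (propagate distance d=32): x=23387/1054 (≈22.1888) theta=3139/1054 (≈2.9782)
After 6 (thin lens f=47): x=23387/1054 (≈22.1888) theta=62073/24769 (≈2.5061)
After 7 (propagate distance d=47 (to screen)): x=147533/1054 (≈139.9744) theta=62073/24769 (≈2.5061)
Rounded to 4 decimal places: x = 139.9744

Answer: 139.9744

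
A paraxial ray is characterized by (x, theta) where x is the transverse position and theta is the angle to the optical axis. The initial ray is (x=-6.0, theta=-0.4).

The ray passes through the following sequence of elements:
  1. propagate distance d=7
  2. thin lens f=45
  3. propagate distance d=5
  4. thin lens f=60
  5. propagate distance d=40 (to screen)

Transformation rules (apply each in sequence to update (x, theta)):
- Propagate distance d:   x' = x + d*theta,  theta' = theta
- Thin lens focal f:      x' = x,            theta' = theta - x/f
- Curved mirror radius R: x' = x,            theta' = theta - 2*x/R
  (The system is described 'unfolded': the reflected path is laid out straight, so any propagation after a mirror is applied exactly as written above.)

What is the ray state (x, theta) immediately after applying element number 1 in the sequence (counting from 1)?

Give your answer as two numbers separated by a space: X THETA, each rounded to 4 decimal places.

Answer: -8.8000 -0.4000

Derivation:
Initial: x=-6.0000 theta=-0.4000
After 1 (propagate distance d=7): x=-8.8000 theta=-0.4000
Rounded to 4 decimal places: x = -8.8000, theta = -0.4000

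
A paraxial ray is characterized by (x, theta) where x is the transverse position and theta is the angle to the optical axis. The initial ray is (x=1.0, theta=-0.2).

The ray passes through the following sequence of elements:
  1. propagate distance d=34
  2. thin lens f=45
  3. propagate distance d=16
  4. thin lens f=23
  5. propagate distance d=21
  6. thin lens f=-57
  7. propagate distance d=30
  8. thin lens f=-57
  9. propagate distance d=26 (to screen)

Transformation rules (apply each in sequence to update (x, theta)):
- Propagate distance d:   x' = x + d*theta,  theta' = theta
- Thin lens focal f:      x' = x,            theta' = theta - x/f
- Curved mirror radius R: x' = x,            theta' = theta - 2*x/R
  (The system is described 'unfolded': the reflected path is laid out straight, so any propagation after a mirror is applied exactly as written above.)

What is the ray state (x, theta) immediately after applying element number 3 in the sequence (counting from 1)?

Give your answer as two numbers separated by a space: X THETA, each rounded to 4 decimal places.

Answer: -6.9378 -0.0711

Derivation:
Initial: x=1.0000 theta=-0.2000
After 1 (propagate distance d=34): x=-5.8000 theta=-0.2000
After 2 (thin lens f=45): x=-5.8000 theta=-16/225 (≈-0.0711)
After 3 (propagate distance d=16): x=-1561/225 (≈-6.9378) theta=-16/225 (≈-0.0711)
Rounded to 4 decimal places: x = -6.9378, theta = -0.0711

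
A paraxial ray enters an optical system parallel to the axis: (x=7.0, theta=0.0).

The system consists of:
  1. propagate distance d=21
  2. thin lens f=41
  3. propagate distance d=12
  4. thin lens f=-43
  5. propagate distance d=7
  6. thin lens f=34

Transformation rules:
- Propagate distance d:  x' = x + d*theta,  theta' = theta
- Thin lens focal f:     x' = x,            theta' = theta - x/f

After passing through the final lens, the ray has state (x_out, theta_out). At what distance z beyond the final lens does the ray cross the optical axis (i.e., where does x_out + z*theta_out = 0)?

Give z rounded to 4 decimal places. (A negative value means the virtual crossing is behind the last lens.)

Answer: 24.0406

Derivation:
Initial: x=7.0000 theta=0.0000
After 1 (propagate distance d=21): x=7.0000 theta=0.0000
After 2 (thin lens f=41): x=7.0000 theta=-7/41 (≈-0.1707)
After 3 (propagate distance d=12): x=203/41 (≈4.9512) theta=-7/41 (≈-0.1707)
After 4 (thin lens f=-43): x=203/41 (≈4.9512) theta=-98/1763 (≈-0.0556)
After 5 (propagate distance d=7): x=8043/1763 (≈4.5621) theta=-98/1763 (≈-0.0556)
After 6 (thin lens f=34): x=8043/1763 (≈4.5621) theta=-11375/59942 (≈-0.1898)
z_focus = -x_out/theta_out = -(8043/1763)/(-11375/59942) = 39066/1625 ≈ 24.0406
Rounded to 4 decimal places: z = 24.0406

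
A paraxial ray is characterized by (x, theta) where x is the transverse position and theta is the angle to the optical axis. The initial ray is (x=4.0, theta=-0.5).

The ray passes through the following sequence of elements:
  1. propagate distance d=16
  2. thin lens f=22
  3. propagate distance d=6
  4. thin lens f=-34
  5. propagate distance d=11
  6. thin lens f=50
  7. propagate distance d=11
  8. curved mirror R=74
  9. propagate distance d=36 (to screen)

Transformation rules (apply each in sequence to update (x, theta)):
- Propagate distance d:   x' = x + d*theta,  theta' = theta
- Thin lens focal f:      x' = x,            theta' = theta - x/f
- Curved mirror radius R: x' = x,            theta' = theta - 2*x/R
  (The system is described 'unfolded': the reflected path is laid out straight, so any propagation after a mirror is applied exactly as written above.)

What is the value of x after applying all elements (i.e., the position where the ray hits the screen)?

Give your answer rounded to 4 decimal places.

Answer: -9.9451

Derivation:
Initial: x=4.0000 theta=-0.5000
After 1 (propagate distance d=16): x=-4.0000 theta=-0.5000
After 2 (thin lens f=22): x=-4.0000 theta=-7/22 (≈-0.3182)
After 3 (propagate distance d=6): x=-65/11 (≈-5.9091) theta=-7/22 (≈-0.3182)
After 4 (thin lens f=-34): x=-65/11 (≈-5.9091) theta=-92/187 (≈-0.4920)
After 5 (propagate distance d=11): x=-2117/187 (≈-11.3209) theta=-92/187 (≈-0.4920)
After 6 (thin lens f=50): x=-2117/187 (≈-11.3209) theta=-2483/9350 (≈-0.2656)
After 7 (propagate distance d=11): x=-133163/9350 (≈-14.2420) theta=-2483/9350 (≈-0.2656)
After 8 (curved mirror R=74): x=-133163/9350 (≈-14.2420) theta=558/4675 (≈0.1194)
After 9 (propagate distance d=36 (to screen)): x=-92987/9350 (≈-9.9451) theta=558/4675 (≈0.1194)
Rounded to 4 decimal places: x = -9.9451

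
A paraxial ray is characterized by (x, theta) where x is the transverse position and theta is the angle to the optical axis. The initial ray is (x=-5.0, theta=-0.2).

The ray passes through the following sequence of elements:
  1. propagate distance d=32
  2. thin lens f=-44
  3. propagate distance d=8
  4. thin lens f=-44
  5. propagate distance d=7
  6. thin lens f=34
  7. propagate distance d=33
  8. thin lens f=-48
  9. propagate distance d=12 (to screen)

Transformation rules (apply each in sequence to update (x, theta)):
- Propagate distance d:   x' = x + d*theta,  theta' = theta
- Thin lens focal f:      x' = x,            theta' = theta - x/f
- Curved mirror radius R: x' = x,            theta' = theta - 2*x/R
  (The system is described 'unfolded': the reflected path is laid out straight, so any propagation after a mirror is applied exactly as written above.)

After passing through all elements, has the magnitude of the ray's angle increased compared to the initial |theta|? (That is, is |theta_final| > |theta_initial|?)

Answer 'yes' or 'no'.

Initial: x=-5.0000 theta=-0.2000
After 1 (propagate distance d=32): x=-11.4000 theta=-0.2000
After 2 (thin lens f=-44): x=-11.4000 theta=-101/220 (≈-0.4591)
After 3 (propagate distance d=8): x=-829/55 (≈-15.0727) theta=-101/220 (≈-0.4591)
After 4 (thin lens f=-44): x=-829/55 (≈-15.0727) theta=-97/121 (≈-0.8017)
After 5 (propagate distance d=7): x=-12514/605 (≈-20.6843) theta=-97/121 (≈-0.8017)
After 6 (thin lens f=34): x=-12514/605 (≈-20.6843) theta=-1988/10285 (≈-0.1933)
After 7 (propagate distance d=33): x=-278342/10285 (≈-27.0629) theta=-1988/10285 (≈-0.1933)
After 8 (thin lens f=-48): x=-278342/10285 (≈-27.0629) theta=-186883/246840 (≈-0.7571)
After 9 (propagate distance d=12 (to screen)): x=-67597/1870 (≈-36.1481) theta=-186883/246840 (≈-0.7571)
|theta_initial|=0.2000 |theta_final|=186883/246840 (≈0.7571) -> increased

Answer: yes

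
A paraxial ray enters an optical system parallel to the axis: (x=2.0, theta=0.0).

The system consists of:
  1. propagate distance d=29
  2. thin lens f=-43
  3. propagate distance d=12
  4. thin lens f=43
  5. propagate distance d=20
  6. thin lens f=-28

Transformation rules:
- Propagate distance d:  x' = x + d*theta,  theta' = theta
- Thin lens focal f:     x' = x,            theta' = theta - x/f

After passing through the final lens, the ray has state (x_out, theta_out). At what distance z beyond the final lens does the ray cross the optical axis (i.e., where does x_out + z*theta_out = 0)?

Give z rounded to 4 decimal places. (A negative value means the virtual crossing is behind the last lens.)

Initial: x=2.0000 theta=0.0000
After 1 (propagate distance d=29): x=2.0000 theta=0.0000
After 2 (thin lens f=-43): x=2.0000 theta=2/43 (≈0.0465)
After 3 (propagate distance d=12): x=110/43 (≈2.5581) theta=2/43 (≈0.0465)
After 4 (thin lens f=43): x=110/43 (≈2.5581) theta=-24/1849 (≈-0.0130)
After 5 (propagate distance d=20): x=4250/1849 (≈2.2985) theta=-24/1849 (≈-0.0130)
After 6 (thin lens f=-28): x=4250/1849 (≈2.2985) theta=1789/25886 (≈0.0691)
z_focus = -x_out/theta_out = -(4250/1849)/(1789/25886) = -59500/1789 ≈ -33.2588
Rounded to 4 decimal places: z = -33.2588

Answer: -33.2588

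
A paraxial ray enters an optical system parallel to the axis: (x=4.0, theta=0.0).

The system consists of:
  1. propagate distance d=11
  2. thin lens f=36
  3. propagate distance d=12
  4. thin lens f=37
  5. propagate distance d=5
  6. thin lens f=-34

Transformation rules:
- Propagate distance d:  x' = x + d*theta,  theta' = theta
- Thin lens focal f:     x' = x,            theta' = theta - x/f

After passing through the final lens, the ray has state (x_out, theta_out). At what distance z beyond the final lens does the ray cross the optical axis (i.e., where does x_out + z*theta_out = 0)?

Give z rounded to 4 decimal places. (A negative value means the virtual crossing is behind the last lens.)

Initial: x=4.0000 theta=0.0000
After 1 (propagate distance d=11): x=4.0000 theta=0.0000
After 2 (thin lens f=36): x=4.0000 theta=-1/9 (≈-0.1111)
After 3 (propagate distance d=12): x=8/3 (≈2.6667) theta=-1/9 (≈-0.1111)
After 4 (thin lens f=37): x=8/3 (≈2.6667) theta=-61/333 (≈-0.1832)
After 5 (propagate distance d=5): x=583/333 (≈1.7508) theta=-61/333 (≈-0.1832)
After 6 (thin lens f=-34): x=583/333 (≈1.7508) theta=-497/3774 (≈-0.1317)
z_focus = -x_out/theta_out = -(583/333)/(-497/3774) = 19822/1491 ≈ 13.2944
Rounded to 4 decimal places: z = 13.2944

Answer: 13.2944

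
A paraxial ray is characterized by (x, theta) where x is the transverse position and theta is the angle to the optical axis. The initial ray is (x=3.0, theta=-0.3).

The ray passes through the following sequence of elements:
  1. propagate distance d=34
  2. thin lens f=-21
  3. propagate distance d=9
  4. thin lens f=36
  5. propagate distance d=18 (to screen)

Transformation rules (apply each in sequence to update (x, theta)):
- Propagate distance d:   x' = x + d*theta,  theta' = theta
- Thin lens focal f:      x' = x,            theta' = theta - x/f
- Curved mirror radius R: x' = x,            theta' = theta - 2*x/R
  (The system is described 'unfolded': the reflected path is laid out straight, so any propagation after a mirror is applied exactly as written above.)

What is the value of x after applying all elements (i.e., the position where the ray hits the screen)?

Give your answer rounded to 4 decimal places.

Answer: -18.0643

Derivation:
Initial: x=3.0000 theta=-0.3000
After 1 (propagate distance d=34): x=-7.2000 theta=-0.3000
After 2 (thin lens f=-21): x=-7.2000 theta=-9/14 (≈-0.6429)
After 3 (propagate distance d=9): x=-909/70 (≈-12.9857) theta=-9/14 (≈-0.6429)
After 4 (thin lens f=36): x=-909/70 (≈-12.9857) theta=-79/280 (≈-0.2821)
After 5 (propagate distance d=18 (to screen)): x=-2529/140 (≈-18.0643) theta=-79/280 (≈-0.2821)
Rounded to 4 decimal places: x = -18.0643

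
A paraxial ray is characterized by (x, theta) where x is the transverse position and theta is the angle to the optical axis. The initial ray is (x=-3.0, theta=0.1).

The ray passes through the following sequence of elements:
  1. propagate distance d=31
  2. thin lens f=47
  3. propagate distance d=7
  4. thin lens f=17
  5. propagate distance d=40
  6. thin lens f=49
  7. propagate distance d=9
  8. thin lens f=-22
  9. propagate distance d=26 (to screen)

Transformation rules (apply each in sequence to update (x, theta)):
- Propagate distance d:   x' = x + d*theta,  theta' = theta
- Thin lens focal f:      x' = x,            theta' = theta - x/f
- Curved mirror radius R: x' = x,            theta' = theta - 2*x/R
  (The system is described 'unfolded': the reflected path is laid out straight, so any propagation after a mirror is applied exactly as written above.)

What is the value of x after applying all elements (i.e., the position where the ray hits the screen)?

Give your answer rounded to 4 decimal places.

Initial: x=-3.0000 theta=0.1000
After 1 (propagate distance d=31): x=0.1000 theta=0.1000
After 2 (thin lens f=47): x=0.1000 theta=23/235 (≈0.0979)
After 3 (propagate distance d=7): x=369/470 (≈0.7851) theta=23/235 (≈0.0979)
After 4 (thin lens f=17): x=369/470 (≈0.7851) theta=413/7990 (≈0.0517)
After 5 (propagate distance d=40): x=22793/7990 (≈2.8527) theta=413/7990 (≈0.0517)
After 6 (thin lens f=49): x=22793/7990 (≈2.8527) theta=-1278/195755 (≈-0.0065)
After 7 (propagate distance d=9): x=1093853/391510 (≈2.7939) theta=-1278/195755 (≈-0.0065)
After 8 (thin lens f=-22): x=1093853/391510 (≈2.7939) theta=1037621/8613220 (≈0.1205)
After 9 (propagate distance d=26 (to screen)): x=12760728/2153305 (≈5.9261) theta=1037621/8613220 (≈0.1205)
Rounded to 4 decimal places: x = 5.9261

Answer: 5.9261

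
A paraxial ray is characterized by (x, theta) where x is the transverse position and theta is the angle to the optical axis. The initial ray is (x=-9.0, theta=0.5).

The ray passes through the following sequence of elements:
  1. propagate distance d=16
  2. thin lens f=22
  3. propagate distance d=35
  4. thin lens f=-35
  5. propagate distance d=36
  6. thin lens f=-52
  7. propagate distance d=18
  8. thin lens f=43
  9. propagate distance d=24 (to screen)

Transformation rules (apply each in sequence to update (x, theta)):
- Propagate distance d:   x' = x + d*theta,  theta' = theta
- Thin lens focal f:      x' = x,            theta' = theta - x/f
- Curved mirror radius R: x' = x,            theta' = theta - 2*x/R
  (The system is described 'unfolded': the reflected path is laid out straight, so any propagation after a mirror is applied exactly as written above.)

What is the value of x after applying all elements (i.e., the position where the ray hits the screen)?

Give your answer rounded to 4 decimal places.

Initial: x=-9.0000 theta=0.5000
After 1 (propagate distance d=16): x=-1.0000 theta=0.5000
After 2 (thin lens f=22): x=-1.0000 theta=6/11 (≈0.5455)
After 3 (propagate distance d=35): x=199/11 (≈18.0909) theta=6/11 (≈0.5455)
After 4 (thin lens f=-35): x=199/11 (≈18.0909) theta=409/385 (≈1.0623)
After 5 (propagate distance d=36): x=21689/385 (≈56.3351) theta=409/385 (≈1.0623)
After 6 (thin lens f=-52): x=21689/385 (≈56.3351) theta=42957/20020 (≈2.1457)
After 7 (propagate distance d=18): x=950527/10010 (≈94.9577) theta=42957/20020 (≈2.1457)
After 8 (thin lens f=43): x=950527/10010 (≈94.9577) theta=-53903/860860 (≈-0.0626)
After 9 (propagate distance d=24 (to screen)): x=8045165/86086 (≈93.4550) theta=-53903/860860 (≈-0.0626)
Rounded to 4 decimal places: x = 93.4550

Answer: 93.4550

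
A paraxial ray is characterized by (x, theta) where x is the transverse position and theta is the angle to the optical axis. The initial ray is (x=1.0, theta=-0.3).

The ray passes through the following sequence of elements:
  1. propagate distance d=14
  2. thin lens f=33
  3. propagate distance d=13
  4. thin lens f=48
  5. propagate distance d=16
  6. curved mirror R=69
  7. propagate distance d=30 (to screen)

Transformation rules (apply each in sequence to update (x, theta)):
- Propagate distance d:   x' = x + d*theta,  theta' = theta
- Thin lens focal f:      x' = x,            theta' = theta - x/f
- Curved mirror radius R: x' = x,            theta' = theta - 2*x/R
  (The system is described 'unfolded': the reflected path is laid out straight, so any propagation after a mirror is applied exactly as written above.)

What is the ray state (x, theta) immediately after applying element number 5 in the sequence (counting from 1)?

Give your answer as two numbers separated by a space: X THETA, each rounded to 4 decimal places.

Answer: -7.1414 -0.0814

Derivation:
Initial: x=1.0000 theta=-0.3000
After 1 (propagate distance d=14): x=-3.2000 theta=-0.3000
After 2 (thin lens f=33): x=-3.2000 theta=-67/330 (≈-0.2030)
After 3 (propagate distance d=13): x=-1927/330 (≈-5.8394) theta=-67/330 (≈-0.2030)
After 4 (thin lens f=48): x=-1927/330 (≈-5.8394) theta=-1289/15840 (≈-0.0814)
After 5 (propagate distance d=16): x=-707/99 (≈-7.1414) theta=-1289/15840 (≈-0.0814)
Rounded to 4 decimal places: x = -7.1414, theta = -0.0814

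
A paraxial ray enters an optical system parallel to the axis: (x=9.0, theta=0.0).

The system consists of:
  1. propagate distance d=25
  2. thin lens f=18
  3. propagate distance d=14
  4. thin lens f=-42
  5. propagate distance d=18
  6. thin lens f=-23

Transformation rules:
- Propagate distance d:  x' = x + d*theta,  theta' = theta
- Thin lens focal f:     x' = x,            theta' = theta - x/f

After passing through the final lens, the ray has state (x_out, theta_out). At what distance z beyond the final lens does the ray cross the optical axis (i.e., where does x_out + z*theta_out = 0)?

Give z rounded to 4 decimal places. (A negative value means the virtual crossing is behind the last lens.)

Initial: x=9.0000 theta=0.0000
After 1 (propagate distance d=25): x=9.0000 theta=0.0000
After 2 (thin lens f=18): x=9.0000 theta=-0.5000
After 3 (propagate distance d=14): x=2.0000 theta=-0.5000
After 4 (thin lens f=-42): x=2.0000 theta=-19/42 (≈-0.4524)
After 5 (propagate distance d=18): x=-43/7 (≈-6.1429) theta=-19/42 (≈-0.4524)
After 6 (thin lens f=-23): x=-43/7 (≈-6.1429) theta=-695/966 (≈-0.7195)
z_focus = -x_out/theta_out = -(-43/7)/(-695/966) = -5934/695 ≈ -8.5381
Rounded to 4 decimal places: z = -8.5381

Answer: -8.5381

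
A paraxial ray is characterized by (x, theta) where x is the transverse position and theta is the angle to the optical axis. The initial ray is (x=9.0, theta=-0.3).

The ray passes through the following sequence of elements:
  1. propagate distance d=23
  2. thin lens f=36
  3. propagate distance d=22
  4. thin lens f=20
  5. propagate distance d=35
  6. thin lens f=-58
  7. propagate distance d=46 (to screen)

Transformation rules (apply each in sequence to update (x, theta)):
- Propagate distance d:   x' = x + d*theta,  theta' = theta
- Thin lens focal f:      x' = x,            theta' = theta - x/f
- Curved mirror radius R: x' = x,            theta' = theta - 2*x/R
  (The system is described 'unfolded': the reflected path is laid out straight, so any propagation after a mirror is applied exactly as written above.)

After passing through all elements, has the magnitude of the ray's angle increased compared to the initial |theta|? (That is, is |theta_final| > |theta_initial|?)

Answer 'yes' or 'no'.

Answer: no

Derivation:
Initial: x=9.0000 theta=-0.3000
After 1 (propagate distance d=23): x=2.1000 theta=-0.3000
After 2 (thin lens f=36): x=2.1000 theta=-43/120 (≈-0.3583)
After 3 (propagate distance d=22): x=-347/60 (≈-5.7833) theta=-43/120 (≈-0.3583)
After 4 (thin lens f=20): x=-347/60 (≈-5.7833) theta=-83/1200 (≈-0.0692)
After 5 (propagate distance d=35): x=-1969/240 (≈-8.2042) theta=-83/1200 (≈-0.0692)
After 6 (thin lens f=-58): x=-1969/240 (≈-8.2042) theta=-14659/69600 (≈-0.2106)
After 7 (propagate distance d=46 (to screen)): x=-103777/5800 (≈-17.8926) theta=-14659/69600 (≈-0.2106)
|theta_initial|=0.3000 |theta_final|=14659/69600 (≈0.2106) -> not increased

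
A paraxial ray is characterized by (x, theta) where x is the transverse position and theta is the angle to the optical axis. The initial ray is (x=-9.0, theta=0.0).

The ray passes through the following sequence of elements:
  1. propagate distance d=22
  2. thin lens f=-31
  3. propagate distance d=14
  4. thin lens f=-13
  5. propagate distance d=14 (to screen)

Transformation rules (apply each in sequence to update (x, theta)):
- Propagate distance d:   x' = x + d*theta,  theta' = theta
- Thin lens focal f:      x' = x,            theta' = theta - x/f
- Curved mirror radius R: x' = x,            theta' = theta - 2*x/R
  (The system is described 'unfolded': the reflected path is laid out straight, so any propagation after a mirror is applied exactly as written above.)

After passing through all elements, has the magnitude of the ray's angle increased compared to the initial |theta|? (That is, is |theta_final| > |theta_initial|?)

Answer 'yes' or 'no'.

Answer: yes

Derivation:
Initial: x=-9.0000 theta=0.0000
After 1 (propagate distance d=22): x=-9.0000 theta=0.0000
After 2 (thin lens f=-31): x=-9.0000 theta=-9/31 (≈-0.2903)
After 3 (propagate distance d=14): x=-405/31 (≈-13.0645) theta=-9/31 (≈-0.2903)
After 4 (thin lens f=-13): x=-405/31 (≈-13.0645) theta=-522/403 (≈-1.2953)
After 5 (propagate distance d=14 (to screen)): x=-12573/403 (≈-31.1985) theta=-522/403 (≈-1.2953)
|theta_initial|=0.0000 |theta_final|=522/403 (≈1.2953) -> increased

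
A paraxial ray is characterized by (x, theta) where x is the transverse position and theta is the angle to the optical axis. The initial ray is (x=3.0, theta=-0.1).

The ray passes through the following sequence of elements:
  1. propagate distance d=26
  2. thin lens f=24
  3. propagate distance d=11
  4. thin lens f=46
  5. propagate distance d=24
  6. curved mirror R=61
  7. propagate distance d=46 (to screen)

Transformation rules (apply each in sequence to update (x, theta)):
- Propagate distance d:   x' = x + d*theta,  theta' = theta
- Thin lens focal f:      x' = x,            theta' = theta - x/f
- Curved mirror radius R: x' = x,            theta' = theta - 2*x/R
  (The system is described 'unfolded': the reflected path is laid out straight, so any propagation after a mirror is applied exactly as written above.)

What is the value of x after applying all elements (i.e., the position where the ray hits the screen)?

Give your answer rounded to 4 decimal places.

Answer: -2.8457

Derivation:
Initial: x=3.0000 theta=-0.1000
After 1 (propagate distance d=26): x=0.4000 theta=-0.1000
After 2 (thin lens f=24): x=0.4000 theta=-7/60 (≈-0.1167)
After 3 (propagate distance d=11): x=-53/60 (≈-0.8833) theta=-7/60 (≈-0.1167)
After 4 (thin lens f=46): x=-53/60 (≈-0.8833) theta=-269/2760 (≈-0.0975)
After 5 (propagate distance d=24): x=-4447/1380 (≈-3.2225) theta=-269/2760 (≈-0.0975)
After 6 (curved mirror R=61): x=-4447/1380 (≈-3.2225) theta=1379/168360 (≈0.0082)
After 7 (propagate distance d=46 (to screen)): x=-7985/2806 (≈-2.8457) theta=1379/168360 (≈0.0082)
Rounded to 4 decimal places: x = -2.8457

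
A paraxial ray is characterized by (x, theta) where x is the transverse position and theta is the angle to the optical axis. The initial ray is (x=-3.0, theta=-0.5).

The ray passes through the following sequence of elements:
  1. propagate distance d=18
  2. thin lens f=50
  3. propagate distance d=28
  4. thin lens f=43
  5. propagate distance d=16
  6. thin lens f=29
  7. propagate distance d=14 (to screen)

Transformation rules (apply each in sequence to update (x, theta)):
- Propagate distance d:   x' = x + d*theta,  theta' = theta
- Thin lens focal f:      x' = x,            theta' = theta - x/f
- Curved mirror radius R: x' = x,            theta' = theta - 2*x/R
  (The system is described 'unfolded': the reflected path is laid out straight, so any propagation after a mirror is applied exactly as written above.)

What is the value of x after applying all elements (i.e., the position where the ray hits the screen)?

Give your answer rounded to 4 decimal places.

Answer: -5.7763

Derivation:
Initial: x=-3.0000 theta=-0.5000
After 1 (propagate distance d=18): x=-12.0000 theta=-0.5000
After 2 (thin lens f=50): x=-12.0000 theta=-0.2600
After 3 (propagate distance d=28): x=-19.2800 theta=-0.2600
After 4 (thin lens f=43): x=-19.2800 theta=81/430 (≈0.1884)
After 5 (propagate distance d=16): x=-17486/1075 (≈-16.2660) theta=81/430 (≈0.1884)
After 6 (thin lens f=29): x=-17486/1075 (≈-16.2660) theta=46717/62350 (≈0.7493)
After 7 (propagate distance d=14 (to screen)): x=-7203/1247 (≈-5.7763) theta=46717/62350 (≈0.7493)
Rounded to 4 decimal places: x = -5.7763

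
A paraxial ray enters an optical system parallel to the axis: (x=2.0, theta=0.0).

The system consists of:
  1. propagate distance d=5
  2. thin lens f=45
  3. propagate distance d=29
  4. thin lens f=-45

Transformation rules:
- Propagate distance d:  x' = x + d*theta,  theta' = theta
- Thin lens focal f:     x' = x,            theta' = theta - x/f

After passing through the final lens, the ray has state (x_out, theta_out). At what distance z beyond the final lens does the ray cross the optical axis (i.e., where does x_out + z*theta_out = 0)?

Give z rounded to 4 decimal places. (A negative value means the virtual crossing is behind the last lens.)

Initial: x=2.0000 theta=0.0000
After 1 (propagate distance d=5): x=2.0000 theta=0.0000
After 2 (thin lens f=45): x=2.0000 theta=-2/45 (≈-0.0444)
After 3 (propagate distance d=29): x=32/45 (≈0.7111) theta=-2/45 (≈-0.0444)
After 4 (thin lens f=-45): x=32/45 (≈0.7111) theta=-58/2025 (≈-0.0286)
z_focus = -x_out/theta_out = -(32/45)/(-58/2025) = 720/29 ≈ 24.8276
Rounded to 4 decimal places: z = 24.8276

Answer: 24.8276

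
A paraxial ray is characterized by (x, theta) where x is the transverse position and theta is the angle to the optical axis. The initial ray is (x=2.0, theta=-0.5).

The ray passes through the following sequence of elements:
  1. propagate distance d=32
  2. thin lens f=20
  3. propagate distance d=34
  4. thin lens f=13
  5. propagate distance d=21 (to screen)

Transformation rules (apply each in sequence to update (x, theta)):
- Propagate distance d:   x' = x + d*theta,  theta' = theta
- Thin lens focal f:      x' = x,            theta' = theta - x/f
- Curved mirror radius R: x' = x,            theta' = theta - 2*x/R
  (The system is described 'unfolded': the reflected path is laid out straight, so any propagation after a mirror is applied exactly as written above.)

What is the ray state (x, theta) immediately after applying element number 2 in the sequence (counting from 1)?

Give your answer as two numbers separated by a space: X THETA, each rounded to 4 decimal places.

Initial: x=2.0000 theta=-0.5000
After 1 (propagate distance d=32): x=-14.0000 theta=-0.5000
After 2 (thin lens f=20): x=-14.0000 theta=0.2000
Rounded to 4 decimal places: x = -14.0000, theta = 0.2000

Answer: -14.0000 0.2000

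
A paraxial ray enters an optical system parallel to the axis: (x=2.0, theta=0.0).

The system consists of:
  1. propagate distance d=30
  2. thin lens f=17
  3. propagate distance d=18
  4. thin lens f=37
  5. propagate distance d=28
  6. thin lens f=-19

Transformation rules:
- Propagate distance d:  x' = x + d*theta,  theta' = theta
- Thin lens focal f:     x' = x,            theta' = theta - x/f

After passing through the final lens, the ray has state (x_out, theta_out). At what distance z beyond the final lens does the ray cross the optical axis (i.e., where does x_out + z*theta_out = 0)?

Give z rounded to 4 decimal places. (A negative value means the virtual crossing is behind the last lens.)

Answer: -11.4835

Derivation:
Initial: x=2.0000 theta=0.0000
After 1 (propagate distance d=30): x=2.0000 theta=0.0000
After 2 (thin lens f=17): x=2.0000 theta=-2/17 (≈-0.1176)
After 3 (propagate distance d=18): x=-2/17 (≈-0.1176) theta=-2/17 (≈-0.1176)
After 4 (thin lens f=37): x=-2/17 (≈-0.1176) theta=-72/629 (≈-0.1145)
After 5 (propagate distance d=28): x=-2090/629 (≈-3.3227) theta=-72/629 (≈-0.1145)
After 6 (thin lens f=-19): x=-2090/629 (≈-3.3227) theta=-182/629 (≈-0.2893)
z_focus = -x_out/theta_out = -(-2090/629)/(-182/629) = -1045/91 ≈ -11.4835
Rounded to 4 decimal places: z = -11.4835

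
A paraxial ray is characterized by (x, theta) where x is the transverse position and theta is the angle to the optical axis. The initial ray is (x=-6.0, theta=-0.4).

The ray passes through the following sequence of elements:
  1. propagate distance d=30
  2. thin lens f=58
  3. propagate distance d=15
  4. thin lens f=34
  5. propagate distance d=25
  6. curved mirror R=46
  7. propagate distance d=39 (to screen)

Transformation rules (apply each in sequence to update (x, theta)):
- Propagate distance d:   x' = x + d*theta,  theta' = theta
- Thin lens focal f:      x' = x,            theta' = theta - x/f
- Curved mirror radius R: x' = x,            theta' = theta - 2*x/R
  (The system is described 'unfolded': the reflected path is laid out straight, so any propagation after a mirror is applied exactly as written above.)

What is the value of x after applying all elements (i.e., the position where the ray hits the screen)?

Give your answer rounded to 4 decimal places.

Answer: 23.8145

Derivation:
Initial: x=-6.0000 theta=-0.4000
After 1 (propagate distance d=30): x=-18.0000 theta=-0.4000
After 2 (thin lens f=58): x=-18.0000 theta=-13/145 (≈-0.0897)
After 3 (propagate distance d=15): x=-561/29 (≈-19.3448) theta=-13/145 (≈-0.0897)
After 4 (thin lens f=34): x=-561/29 (≈-19.3448) theta=139/290 (≈0.4793)
After 5 (propagate distance d=25): x=-427/58 (≈-7.3621) theta=139/290 (≈0.4793)
After 6 (curved mirror R=46): x=-427/58 (≈-7.3621) theta=2666/3335 (≈0.7994)
After 7 (propagate distance d=39 (to screen)): x=158843/6670 (≈23.8145) theta=2666/3335 (≈0.7994)
Rounded to 4 decimal places: x = 23.8145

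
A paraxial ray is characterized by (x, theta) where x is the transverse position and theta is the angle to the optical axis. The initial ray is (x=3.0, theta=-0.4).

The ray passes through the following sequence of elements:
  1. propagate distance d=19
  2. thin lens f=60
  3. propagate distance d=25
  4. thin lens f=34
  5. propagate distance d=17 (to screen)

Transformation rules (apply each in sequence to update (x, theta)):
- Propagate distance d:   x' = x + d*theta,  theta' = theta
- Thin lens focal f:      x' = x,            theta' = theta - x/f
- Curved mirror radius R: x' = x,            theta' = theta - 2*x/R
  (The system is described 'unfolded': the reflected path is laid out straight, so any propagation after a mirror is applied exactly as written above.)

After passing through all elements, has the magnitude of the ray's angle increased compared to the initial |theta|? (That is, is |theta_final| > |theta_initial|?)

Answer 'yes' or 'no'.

Initial: x=3.0000 theta=-0.4000
After 1 (propagate distance d=19): x=-4.6000 theta=-0.4000
After 2 (thin lens f=60): x=-4.6000 theta=-97/300 (≈-0.3233)
After 3 (propagate distance d=25): x=-761/60 (≈-12.6833) theta=-97/300 (≈-0.3233)
After 4 (thin lens f=34): x=-761/60 (≈-12.6833) theta=169/3400 (≈0.0497)
After 5 (propagate distance d=17 (to screen)): x=-7103/600 (≈-11.8383) theta=169/3400 (≈0.0497)
|theta_initial|=0.4000 |theta_final|=169/3400 (≈0.0497) -> not increased

Answer: no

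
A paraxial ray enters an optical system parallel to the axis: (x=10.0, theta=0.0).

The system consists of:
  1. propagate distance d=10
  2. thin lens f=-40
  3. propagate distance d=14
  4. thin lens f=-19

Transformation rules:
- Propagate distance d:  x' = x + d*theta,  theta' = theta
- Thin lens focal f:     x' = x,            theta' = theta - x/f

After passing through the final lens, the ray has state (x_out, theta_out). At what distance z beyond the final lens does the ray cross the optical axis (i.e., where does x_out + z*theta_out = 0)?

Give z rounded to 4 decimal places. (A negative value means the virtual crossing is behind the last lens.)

Initial: x=10.0000 theta=0.0000
After 1 (propagate distance d=10): x=10.0000 theta=0.0000
After 2 (thin lens f=-40): x=10.0000 theta=0.2500
After 3 (propagate distance d=14): x=13.5000 theta=0.2500
After 4 (thin lens f=-19): x=13.5000 theta=73/76 (≈0.9605)
z_focus = -x_out/theta_out = -(13.5000)/(73/76) = -1026/73 ≈ -14.0548
Rounded to 4 decimal places: z = -14.0548

Answer: -14.0548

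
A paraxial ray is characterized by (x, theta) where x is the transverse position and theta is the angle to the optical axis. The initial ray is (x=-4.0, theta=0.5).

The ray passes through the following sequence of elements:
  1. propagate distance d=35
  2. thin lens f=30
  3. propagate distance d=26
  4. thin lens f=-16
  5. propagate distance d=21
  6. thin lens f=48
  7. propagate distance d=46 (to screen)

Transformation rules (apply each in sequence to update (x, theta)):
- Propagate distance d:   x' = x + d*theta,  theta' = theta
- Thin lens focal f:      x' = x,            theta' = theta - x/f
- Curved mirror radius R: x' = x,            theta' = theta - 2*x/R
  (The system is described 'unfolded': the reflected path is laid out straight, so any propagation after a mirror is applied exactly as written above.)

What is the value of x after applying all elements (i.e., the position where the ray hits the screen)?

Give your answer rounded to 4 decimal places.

Answer: 46.3198

Derivation:
Initial: x=-4.0000 theta=0.5000
After 1 (propagate distance d=35): x=13.5000 theta=0.5000
After 2 (thin lens f=30): x=13.5000 theta=0.0500
After 3 (propagate distance d=26): x=14.8000 theta=0.0500
After 4 (thin lens f=-16): x=14.8000 theta=0.9750
After 5 (propagate distance d=21): x=35.2750 theta=0.9750
After 6 (thin lens f=48): x=35.2750 theta=461/1920 (≈0.2401)
After 7 (propagate distance d=46 (to screen)): x=44467/960 (≈46.3198) theta=461/1920 (≈0.2401)
Rounded to 4 decimal places: x = 46.3198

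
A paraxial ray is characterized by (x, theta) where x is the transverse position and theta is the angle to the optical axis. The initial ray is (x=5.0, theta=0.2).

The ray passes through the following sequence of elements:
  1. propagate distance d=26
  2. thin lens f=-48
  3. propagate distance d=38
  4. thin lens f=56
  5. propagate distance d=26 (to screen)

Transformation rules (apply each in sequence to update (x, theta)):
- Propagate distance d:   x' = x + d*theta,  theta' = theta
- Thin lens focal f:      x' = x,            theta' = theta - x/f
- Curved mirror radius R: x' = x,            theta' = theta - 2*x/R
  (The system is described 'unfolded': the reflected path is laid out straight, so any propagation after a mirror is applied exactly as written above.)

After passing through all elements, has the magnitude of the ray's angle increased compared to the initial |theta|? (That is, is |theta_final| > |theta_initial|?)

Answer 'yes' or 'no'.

Initial: x=5.0000 theta=0.2000
After 1 (propagate distance d=26): x=10.2000 theta=0.2000
After 2 (thin lens f=-48): x=10.2000 theta=0.4125
After 3 (propagate distance d=38): x=25.8750 theta=0.4125
After 4 (thin lens f=56): x=25.8750 theta=-111/2240 (≈-0.0496)
After 5 (propagate distance d=26 (to screen)): x=27537/1120 (≈24.5866) theta=-111/2240 (≈-0.0496)
|theta_initial|=0.2000 |theta_final|=111/2240 (≈0.0496) -> not increased

Answer: no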